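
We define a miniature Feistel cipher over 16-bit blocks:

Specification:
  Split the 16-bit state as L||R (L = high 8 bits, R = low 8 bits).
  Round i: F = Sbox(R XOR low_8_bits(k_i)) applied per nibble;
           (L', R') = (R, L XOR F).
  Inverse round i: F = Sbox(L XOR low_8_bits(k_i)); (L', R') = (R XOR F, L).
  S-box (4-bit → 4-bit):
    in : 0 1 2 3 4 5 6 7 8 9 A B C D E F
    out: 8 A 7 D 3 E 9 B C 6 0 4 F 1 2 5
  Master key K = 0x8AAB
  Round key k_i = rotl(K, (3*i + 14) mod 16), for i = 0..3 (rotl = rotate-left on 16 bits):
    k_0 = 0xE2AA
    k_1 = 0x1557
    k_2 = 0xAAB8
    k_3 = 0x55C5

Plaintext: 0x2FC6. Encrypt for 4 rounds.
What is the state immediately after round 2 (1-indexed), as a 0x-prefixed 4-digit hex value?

0xB0ED

s_0 = plaintext = 0x2FC6
s_1 = Round(s_0, k_0) = 0xC6B0
s_2 = Round(s_1, k_1) = 0xB0ED
s_3 = Round(s_2, k_2) = 0xED5E
s_4 = Round(s_3, k_3) = 0x5E89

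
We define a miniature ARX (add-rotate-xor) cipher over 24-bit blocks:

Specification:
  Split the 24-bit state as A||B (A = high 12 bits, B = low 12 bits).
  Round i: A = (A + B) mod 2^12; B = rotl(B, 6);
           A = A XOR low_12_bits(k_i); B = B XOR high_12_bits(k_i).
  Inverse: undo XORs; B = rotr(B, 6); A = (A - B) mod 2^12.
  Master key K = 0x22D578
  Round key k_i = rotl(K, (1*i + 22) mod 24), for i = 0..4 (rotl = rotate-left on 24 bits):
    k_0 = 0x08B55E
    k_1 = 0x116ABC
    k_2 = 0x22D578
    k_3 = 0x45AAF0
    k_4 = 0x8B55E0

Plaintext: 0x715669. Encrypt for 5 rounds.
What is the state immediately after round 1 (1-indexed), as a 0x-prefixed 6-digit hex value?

s_0 = plaintext = 0x715669
s_1 = Round(s_0, k_0) = 0x820AD2
s_2 = Round(s_1, k_1) = 0x84E5BD
s_3 = Round(s_2, k_2) = 0xB73D7B
s_4 = Round(s_3, k_3) = 0x21EAAF
s_5 = Round(s_4, k_4) = 0x92D35F

0x820AD2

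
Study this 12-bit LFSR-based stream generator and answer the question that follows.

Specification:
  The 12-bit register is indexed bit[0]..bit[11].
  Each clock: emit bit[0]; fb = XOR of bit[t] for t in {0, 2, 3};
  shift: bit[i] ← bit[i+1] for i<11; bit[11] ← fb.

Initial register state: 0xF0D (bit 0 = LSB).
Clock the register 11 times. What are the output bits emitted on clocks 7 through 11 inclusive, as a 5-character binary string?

00111

reg_0 = 0xF0D
clock 1: out=1, reg = 0xF86
clock 2: out=0, reg = 0xFC3
clock 3: out=1, reg = 0xFE1
clock 4: out=1, reg = 0xFF0
clock 5: out=0, reg = 0x7F8
clock 6: out=0, reg = 0xBFC
clock 7: out=0, reg = 0x5FE
clock 8: out=0, reg = 0x2FF
clock 9: out=1, reg = 0x97F
clock 10: out=1, reg = 0xCBF
clock 11: out=1, reg = 0xE5F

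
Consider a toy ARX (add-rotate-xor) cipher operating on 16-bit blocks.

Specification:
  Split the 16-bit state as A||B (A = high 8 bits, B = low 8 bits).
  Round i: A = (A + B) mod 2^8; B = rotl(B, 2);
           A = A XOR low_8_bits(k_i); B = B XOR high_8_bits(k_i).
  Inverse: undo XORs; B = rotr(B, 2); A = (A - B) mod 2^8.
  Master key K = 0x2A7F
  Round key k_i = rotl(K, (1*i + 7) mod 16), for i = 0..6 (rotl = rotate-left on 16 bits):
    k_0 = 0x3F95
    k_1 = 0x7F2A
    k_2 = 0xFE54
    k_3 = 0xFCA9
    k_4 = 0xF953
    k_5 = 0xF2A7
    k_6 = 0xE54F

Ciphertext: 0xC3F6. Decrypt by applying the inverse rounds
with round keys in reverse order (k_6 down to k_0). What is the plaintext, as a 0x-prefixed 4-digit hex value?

0x9422

s_0 = ciphertext = 0xC3F6
s_1 = InvRound(s_0, k_6) = 0xC8C4
s_2 = InvRound(s_1, k_5) = 0xE28D
s_3 = InvRound(s_2, k_4) = 0x941D
s_4 = InvRound(s_3, k_3) = 0xC578
s_5 = InvRound(s_4, k_2) = 0xF0A1
s_6 = InvRound(s_5, k_1) = 0x23B7
s_7 = InvRound(s_6, k_0) = 0x9422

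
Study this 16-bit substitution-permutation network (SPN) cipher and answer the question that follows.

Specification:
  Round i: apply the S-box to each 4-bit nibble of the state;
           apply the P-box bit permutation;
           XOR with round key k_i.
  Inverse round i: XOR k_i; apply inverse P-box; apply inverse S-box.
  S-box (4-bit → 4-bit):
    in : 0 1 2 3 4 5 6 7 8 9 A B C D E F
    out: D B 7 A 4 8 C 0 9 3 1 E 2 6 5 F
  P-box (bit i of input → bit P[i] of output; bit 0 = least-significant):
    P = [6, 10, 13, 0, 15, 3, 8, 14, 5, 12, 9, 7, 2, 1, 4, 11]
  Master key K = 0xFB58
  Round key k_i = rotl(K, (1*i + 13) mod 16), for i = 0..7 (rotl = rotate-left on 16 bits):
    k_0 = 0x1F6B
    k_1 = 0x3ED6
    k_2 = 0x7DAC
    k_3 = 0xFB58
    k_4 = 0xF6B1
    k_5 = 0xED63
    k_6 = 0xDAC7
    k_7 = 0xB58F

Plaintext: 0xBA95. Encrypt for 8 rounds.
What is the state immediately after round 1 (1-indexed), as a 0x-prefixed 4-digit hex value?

s_0 = plaintext = 0xBA95
s_1 = Round(s_0, k_0) = 0x9750
s_2 = Round(s_1, k_1) = 0x5E91
s_3 = Round(s_2, k_2) = 0xF3C5
s_4 = Round(s_3, k_3) = 0xE3C7
s_5 = Round(s_4, k_4) = 0xE62D
s_6 = Round(s_5, k_5) = 0x4AFF
s_7 = Round(s_6, k_6) = 0x3FBE
s_8 = Round(s_7, k_7) = 0xCE65

0x9750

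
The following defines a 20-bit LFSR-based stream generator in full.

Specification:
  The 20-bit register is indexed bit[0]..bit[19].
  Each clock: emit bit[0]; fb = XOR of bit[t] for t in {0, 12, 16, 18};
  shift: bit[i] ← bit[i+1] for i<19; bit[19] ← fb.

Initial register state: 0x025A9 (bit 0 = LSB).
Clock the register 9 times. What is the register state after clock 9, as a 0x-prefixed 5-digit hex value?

reg_0 = 0x025A9
clock 1: out=1, reg = 0x812D4
clock 2: out=0, reg = 0xC096A
clock 3: out=0, reg = 0xE04B5
clock 4: out=1, reg = 0x7025A
clock 5: out=0, reg = 0x3812D
clock 6: out=1, reg = 0x1C096
clock 7: out=0, reg = 0x8E04B
clock 8: out=1, reg = 0xC7025
clock 9: out=1, reg = 0xE3812

0xE3812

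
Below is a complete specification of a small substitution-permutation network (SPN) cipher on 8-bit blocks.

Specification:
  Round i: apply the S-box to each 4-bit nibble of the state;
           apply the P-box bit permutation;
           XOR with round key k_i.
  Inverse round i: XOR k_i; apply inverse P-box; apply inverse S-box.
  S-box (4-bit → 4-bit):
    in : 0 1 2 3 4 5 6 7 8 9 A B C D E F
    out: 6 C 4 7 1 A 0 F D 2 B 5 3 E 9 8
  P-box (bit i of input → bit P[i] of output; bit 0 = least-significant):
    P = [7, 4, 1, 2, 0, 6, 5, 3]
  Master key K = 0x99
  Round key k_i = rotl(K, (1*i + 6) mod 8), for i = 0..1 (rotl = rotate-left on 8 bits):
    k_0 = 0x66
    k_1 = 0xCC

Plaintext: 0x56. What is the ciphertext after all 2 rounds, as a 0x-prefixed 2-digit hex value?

s_0 = plaintext = 0x56
s_1 = Round(s_0, k_0) = 0x2E
s_2 = Round(s_1, k_1) = 0x68

0x68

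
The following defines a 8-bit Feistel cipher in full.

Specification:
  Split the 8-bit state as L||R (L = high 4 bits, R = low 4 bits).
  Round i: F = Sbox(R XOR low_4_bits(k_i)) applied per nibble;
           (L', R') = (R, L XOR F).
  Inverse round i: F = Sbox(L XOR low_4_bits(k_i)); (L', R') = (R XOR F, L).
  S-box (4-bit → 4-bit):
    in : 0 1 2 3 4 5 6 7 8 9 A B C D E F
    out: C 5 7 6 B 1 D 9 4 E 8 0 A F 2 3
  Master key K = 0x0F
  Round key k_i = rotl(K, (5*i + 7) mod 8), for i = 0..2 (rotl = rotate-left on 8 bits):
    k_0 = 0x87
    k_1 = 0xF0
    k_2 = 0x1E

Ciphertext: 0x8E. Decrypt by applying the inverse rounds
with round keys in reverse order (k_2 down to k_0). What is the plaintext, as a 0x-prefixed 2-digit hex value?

s_0 = ciphertext = 0x8E
s_1 = InvRound(s_0, k_2) = 0x38
s_2 = InvRound(s_1, k_1) = 0xE3
s_3 = InvRound(s_2, k_0) = 0xDE

0xDE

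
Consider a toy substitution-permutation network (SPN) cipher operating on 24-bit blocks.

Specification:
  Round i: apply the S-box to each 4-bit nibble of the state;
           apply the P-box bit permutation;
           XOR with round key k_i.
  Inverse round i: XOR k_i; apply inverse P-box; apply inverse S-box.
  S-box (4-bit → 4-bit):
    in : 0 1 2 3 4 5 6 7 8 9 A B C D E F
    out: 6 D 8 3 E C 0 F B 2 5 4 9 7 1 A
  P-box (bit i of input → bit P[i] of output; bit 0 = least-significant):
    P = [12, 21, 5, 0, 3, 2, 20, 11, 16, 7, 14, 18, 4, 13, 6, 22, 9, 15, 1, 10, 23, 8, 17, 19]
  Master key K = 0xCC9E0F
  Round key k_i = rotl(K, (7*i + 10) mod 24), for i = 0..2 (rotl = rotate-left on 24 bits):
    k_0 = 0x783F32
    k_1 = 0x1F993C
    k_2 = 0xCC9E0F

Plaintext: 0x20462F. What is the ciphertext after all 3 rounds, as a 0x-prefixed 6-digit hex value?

s_0 = plaintext = 0x20462F
s_1 = Round(s_0, k_0) = 0x109771
s_2 = Round(s_1, k_1) = 0x806193
s_3 = Round(s_2, k_2) = 0x614F09

0x614F09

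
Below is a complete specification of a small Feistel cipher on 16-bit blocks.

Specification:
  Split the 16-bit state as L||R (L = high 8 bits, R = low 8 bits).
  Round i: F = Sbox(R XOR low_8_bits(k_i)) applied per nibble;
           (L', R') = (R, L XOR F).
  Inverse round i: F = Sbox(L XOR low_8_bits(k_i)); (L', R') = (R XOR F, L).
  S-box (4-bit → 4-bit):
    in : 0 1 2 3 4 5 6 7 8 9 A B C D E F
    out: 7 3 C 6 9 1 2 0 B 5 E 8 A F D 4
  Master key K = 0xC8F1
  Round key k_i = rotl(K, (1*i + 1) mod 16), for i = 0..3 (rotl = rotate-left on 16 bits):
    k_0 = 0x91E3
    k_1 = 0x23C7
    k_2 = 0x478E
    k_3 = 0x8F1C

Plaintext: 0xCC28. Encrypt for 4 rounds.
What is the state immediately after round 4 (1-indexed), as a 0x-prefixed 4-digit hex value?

s_0 = plaintext = 0xCC28
s_1 = Round(s_0, k_0) = 0x2864
s_2 = Round(s_1, k_1) = 0x64CE
s_3 = Round(s_2, k_2) = 0xCEF3
s_4 = Round(s_3, k_3) = 0xF31A

0xF31A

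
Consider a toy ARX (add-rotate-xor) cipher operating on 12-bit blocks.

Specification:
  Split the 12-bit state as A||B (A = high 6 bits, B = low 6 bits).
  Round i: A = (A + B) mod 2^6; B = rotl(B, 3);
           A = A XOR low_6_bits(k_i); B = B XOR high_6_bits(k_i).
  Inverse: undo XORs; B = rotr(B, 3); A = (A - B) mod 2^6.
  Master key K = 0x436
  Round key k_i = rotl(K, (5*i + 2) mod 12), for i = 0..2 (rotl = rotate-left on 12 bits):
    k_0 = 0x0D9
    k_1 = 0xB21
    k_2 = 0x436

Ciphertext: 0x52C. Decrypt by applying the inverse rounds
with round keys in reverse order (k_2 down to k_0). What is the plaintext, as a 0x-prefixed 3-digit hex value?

0x153

s_0 = ciphertext = 0x52C
s_1 = InvRound(s_0, k_2) = 0xEE7
s_2 = InvRound(s_1, k_1) = 0x059
s_3 = InvRound(s_2, k_0) = 0x153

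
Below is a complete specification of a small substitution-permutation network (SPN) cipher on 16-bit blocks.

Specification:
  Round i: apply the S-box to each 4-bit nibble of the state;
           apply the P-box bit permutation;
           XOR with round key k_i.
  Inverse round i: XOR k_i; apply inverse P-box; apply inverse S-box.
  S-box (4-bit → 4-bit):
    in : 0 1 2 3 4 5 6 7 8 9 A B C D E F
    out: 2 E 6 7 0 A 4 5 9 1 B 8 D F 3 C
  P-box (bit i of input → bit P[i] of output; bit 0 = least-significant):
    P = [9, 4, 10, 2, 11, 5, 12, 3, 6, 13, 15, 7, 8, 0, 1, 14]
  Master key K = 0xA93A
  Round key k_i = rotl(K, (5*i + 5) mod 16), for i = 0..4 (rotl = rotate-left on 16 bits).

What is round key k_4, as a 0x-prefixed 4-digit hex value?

0x7552

K = 0xA93A
k_0 = rotl(K, (5*0+5) mod 16) = rotl(K, 5) = 0x2755
k_1 = rotl(K, (5*1+5) mod 16) = rotl(K, 10) = 0xEAA4
k_2 = rotl(K, (5*2+5) mod 16) = rotl(K, 15) = 0x549D
k_3 = rotl(K, (5*3+5) mod 16) = rotl(K, 4) = 0x93AA
k_4 = rotl(K, (5*4+5) mod 16) = rotl(K, 9) = 0x7552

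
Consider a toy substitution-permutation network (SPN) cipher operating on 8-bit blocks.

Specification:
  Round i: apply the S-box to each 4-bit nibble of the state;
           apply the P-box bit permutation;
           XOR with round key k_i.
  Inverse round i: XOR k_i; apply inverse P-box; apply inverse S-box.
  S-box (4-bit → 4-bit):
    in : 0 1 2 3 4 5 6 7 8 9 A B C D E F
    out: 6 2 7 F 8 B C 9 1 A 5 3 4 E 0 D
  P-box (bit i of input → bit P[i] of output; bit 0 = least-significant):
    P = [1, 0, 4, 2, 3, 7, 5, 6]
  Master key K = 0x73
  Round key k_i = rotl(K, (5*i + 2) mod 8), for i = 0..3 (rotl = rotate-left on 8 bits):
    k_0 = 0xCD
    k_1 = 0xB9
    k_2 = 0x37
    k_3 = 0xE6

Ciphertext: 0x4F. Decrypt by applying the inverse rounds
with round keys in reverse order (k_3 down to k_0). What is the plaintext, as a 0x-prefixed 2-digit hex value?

0x18

s_0 = ciphertext = 0x4F
s_1 = InvRound(s_0, k_3) = 0x21
s_2 = InvRound(s_1, k_2) = 0xEF
s_3 = InvRound(s_2, k_1) = 0x4F
s_4 = InvRound(s_3, k_0) = 0x18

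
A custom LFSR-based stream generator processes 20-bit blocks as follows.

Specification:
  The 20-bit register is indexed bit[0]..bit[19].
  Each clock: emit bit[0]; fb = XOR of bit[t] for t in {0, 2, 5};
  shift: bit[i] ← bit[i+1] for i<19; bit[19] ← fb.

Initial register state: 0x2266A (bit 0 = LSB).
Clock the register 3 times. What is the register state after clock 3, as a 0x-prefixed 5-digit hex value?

0x644CD

reg_0 = 0x2266A
clock 1: out=0, reg = 0x91335
clock 2: out=1, reg = 0xC899A
clock 3: out=0, reg = 0x644CD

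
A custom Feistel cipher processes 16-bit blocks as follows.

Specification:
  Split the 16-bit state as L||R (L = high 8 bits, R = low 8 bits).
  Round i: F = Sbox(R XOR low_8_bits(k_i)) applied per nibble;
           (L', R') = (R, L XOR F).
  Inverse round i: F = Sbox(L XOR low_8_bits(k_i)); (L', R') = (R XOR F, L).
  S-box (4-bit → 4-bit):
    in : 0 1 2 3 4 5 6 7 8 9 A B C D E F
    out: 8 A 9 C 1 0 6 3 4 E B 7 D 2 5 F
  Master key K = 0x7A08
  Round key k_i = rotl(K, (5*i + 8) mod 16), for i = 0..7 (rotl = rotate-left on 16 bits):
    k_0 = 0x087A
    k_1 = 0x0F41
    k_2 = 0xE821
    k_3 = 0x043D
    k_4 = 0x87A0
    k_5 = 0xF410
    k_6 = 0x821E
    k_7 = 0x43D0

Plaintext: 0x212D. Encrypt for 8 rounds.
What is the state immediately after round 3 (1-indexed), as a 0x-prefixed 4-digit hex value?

s_0 = plaintext = 0x212D
s_1 = Round(s_0, k_0) = 0x2D22
s_2 = Round(s_1, k_1) = 0x2241
s_3 = Round(s_2, k_2) = 0x414A
s_4 = Round(s_3, k_3) = 0x4A72
s_5 = Round(s_4, k_4) = 0x7263
s_6 = Round(s_5, k_5) = 0x634E
s_7 = Round(s_6, k_6) = 0x4E6B
s_8 = Round(s_7, k_7) = 0x6B39

0x414A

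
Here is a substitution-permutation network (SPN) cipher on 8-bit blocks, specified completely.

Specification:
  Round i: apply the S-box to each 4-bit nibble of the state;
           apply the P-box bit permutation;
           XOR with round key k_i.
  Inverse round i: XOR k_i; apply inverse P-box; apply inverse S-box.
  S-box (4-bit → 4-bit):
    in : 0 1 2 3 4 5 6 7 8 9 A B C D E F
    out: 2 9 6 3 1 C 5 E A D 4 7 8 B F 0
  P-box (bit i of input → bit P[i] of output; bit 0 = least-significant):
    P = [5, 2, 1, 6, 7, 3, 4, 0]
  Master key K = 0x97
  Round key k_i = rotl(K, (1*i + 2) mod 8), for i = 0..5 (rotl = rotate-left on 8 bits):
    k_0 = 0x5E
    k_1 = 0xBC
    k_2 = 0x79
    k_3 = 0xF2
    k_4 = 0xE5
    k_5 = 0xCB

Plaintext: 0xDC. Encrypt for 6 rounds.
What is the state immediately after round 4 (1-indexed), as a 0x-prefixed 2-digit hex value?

s_0 = plaintext = 0xDC
s_1 = Round(s_0, k_0) = 0x97
s_2 = Round(s_1, k_1) = 0x6B
s_3 = Round(s_2, k_2) = 0xCF
s_4 = Round(s_3, k_3) = 0xF3
s_5 = Round(s_4, k_4) = 0xC1
s_6 = Round(s_5, k_5) = 0xAA

0xF3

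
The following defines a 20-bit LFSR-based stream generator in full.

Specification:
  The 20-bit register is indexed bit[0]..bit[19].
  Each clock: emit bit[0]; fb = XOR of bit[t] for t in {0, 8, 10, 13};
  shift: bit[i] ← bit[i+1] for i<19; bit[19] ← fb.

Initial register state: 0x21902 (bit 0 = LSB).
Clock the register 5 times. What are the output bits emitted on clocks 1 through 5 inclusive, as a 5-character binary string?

reg_0 = 0x21902
clock 1: out=0, reg = 0x90C81
clock 2: out=1, reg = 0x48640
clock 3: out=0, reg = 0xA4320
clock 4: out=0, reg = 0xD2190
clock 5: out=0, reg = 0x690C8

01000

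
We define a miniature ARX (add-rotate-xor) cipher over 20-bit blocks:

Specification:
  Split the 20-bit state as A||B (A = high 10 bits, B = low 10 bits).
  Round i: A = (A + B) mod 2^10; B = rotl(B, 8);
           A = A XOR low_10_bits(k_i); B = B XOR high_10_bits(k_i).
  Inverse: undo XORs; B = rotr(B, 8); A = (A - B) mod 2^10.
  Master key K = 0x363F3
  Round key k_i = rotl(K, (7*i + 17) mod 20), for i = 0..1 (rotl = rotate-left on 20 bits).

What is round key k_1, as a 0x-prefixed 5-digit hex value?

0x63F33

K = 0x363F3
k_0 = rotl(K, (7*0+17) mod 20) = rotl(K, 17) = 0x66C7E
k_1 = rotl(K, (7*1+17) mod 20) = rotl(K, 4) = 0x63F33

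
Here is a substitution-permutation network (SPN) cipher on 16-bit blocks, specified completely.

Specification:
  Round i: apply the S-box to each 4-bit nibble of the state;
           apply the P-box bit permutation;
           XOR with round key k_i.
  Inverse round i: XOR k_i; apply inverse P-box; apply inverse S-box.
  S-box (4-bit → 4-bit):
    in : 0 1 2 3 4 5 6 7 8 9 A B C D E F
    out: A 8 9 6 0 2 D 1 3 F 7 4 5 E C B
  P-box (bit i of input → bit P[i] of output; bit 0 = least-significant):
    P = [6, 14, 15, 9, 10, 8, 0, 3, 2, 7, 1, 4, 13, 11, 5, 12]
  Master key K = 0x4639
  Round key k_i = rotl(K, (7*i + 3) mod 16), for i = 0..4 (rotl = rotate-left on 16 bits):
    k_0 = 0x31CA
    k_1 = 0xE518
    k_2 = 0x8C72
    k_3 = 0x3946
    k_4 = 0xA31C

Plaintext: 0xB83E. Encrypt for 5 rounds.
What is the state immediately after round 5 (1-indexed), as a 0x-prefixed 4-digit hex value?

s_0 = plaintext = 0xB83E
s_1 = Round(s_0, k_0) = 0xB26F
s_2 = Round(s_1, k_1) = 0xA365
s_3 = Round(s_2, k_2) = 0xE0D9
s_4 = Round(s_3, k_3) = 0xEABF
s_5 = Round(s_4, k_4) = 0xF1FB

0xF1FB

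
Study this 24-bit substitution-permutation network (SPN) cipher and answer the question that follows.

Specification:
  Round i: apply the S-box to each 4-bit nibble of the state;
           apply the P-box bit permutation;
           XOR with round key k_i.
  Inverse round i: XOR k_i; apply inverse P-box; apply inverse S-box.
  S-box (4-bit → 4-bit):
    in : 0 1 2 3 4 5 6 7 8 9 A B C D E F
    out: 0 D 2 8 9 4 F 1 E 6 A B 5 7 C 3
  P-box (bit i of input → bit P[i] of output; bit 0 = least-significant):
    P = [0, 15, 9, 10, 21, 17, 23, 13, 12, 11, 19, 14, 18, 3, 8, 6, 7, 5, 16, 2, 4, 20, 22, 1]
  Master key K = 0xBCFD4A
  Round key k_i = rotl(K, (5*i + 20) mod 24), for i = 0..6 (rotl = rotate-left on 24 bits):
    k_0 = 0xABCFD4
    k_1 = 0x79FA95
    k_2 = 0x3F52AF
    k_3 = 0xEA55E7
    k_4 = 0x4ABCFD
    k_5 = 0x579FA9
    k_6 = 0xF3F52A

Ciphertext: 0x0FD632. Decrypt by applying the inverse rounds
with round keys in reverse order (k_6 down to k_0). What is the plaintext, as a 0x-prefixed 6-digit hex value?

0xDED347

s_0 = ciphertext = 0x0FD632
s_1 = InvRound(s_0, k_6) = 0xD0D515
s_2 = InvRound(s_1, k_5) = 0x76FA95
s_3 = InvRound(s_2, k_4) = 0x22BE7E
s_4 = InvRound(s_3, k_3) = 0xC798ED
s_5 = InvRound(s_4, k_2) = 0x8038C9
s_6 = InvRound(s_5, k_1) = 0xDEAEC9
s_7 = InvRound(s_6, k_0) = 0xDED347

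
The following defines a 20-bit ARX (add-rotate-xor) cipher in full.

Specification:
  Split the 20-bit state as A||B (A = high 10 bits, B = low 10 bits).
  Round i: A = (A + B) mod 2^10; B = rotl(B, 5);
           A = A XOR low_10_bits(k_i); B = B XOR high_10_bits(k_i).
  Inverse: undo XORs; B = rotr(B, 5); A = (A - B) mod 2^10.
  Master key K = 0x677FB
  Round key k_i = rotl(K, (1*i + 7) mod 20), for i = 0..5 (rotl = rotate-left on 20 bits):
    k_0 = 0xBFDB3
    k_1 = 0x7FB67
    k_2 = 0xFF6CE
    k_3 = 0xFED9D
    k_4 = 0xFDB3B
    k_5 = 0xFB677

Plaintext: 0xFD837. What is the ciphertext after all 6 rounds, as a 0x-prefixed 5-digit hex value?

0x6FF48

s_0 = plaintext = 0xFD837
s_1 = Round(s_0, k_0) = 0x6781E
s_2 = Round(s_1, k_1) = 0xB6E3E
s_3 = Round(s_2, k_2) = 0xF5C2C
s_4 = Round(s_3, k_3) = 0x67A7A
s_5 = Round(s_4, k_4) = 0xC8CA5
s_6 = Round(s_5, k_5) = 0x6FF48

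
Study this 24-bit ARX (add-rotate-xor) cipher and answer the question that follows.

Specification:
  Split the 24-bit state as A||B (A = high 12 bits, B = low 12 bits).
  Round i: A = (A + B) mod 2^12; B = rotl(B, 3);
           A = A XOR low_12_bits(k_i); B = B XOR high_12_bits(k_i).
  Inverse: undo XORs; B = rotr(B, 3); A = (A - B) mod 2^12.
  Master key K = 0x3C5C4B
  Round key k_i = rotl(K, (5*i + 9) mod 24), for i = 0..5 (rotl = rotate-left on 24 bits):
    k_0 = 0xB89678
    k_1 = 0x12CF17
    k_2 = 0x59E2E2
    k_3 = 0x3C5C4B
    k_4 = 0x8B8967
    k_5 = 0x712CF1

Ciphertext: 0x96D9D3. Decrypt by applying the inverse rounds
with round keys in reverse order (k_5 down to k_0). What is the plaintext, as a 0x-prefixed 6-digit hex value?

0x06B62E

s_0 = ciphertext = 0x96D9D3
s_1 = InvRound(s_0, k_5) = 0x1C43D8
s_2 = InvRound(s_1, k_4) = 0x73716C
s_3 = InvRound(s_2, k_3) = 0x927255
s_4 = InvRound(s_3, k_2) = 0x4CC6F9
s_5 = InvRound(s_4, k_1) = 0x0E1AFA
s_6 = InvRound(s_5, k_0) = 0x06B62E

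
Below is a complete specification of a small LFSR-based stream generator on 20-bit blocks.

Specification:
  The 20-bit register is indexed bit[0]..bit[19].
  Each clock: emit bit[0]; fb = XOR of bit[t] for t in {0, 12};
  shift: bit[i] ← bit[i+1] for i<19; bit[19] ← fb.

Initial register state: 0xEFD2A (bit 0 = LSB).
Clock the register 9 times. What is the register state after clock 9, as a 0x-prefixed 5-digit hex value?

0x62F7E

reg_0 = 0xEFD2A
clock 1: out=0, reg = 0xF7E95
clock 2: out=1, reg = 0x7BF4A
clock 3: out=0, reg = 0xBDFA5
clock 4: out=1, reg = 0x5EFD2
clock 5: out=0, reg = 0x2F7E9
clock 6: out=1, reg = 0x17BF4
clock 7: out=0, reg = 0x8BDFA
clock 8: out=0, reg = 0xC5EFD
clock 9: out=1, reg = 0x62F7E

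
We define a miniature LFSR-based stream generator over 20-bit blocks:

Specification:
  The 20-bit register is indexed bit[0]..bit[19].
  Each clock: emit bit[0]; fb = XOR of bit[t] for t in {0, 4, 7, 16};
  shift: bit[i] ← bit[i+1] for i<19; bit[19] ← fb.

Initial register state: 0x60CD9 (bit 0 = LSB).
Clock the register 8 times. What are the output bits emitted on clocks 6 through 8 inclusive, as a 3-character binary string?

011

reg_0 = 0x60CD9
clock 1: out=1, reg = 0xB066C
clock 2: out=0, reg = 0xD8336
clock 3: out=0, reg = 0x6C19B
clock 4: out=1, reg = 0xB60CD
clock 5: out=1, reg = 0xDB066
clock 6: out=0, reg = 0xED833
clock 7: out=1, reg = 0x76C19
clock 8: out=1, reg = 0xBB60C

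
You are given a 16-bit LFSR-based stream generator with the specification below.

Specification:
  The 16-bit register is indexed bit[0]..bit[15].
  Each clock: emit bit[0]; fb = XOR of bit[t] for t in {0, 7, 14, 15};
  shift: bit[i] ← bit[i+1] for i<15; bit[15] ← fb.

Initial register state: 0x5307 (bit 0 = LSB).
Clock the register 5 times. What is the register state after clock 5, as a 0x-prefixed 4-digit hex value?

0x0298

reg_0 = 0x5307
clock 1: out=1, reg = 0x2983
clock 2: out=1, reg = 0x14C1
clock 3: out=1, reg = 0x0A60
clock 4: out=0, reg = 0x0530
clock 5: out=0, reg = 0x0298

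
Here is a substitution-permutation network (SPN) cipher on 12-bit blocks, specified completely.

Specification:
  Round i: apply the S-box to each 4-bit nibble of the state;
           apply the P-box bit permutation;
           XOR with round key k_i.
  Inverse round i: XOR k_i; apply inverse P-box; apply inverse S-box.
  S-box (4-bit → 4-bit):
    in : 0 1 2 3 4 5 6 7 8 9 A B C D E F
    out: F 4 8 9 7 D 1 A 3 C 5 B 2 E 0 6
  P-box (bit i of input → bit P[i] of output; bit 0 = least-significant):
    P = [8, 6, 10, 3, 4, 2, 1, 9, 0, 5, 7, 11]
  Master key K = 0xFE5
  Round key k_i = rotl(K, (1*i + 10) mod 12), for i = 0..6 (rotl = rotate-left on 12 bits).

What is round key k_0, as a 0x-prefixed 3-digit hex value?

K = 0xFE5
k_0 = rotl(K, (1*0+10) mod 12) = rotl(K, 10) = 0x7F9

0x7F9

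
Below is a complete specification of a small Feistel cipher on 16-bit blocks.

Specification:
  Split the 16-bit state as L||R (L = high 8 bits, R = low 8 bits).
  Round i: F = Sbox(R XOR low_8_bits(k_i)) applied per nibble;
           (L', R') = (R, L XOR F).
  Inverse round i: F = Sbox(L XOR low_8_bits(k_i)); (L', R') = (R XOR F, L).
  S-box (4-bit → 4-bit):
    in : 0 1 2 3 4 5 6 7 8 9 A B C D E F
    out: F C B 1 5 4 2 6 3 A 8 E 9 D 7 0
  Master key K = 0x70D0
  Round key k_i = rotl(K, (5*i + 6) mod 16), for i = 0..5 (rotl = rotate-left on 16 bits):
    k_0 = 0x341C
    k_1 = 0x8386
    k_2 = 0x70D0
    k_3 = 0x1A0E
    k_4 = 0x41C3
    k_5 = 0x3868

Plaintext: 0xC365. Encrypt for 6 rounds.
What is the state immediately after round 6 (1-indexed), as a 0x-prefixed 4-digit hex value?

0x1BF5

s_0 = plaintext = 0xC365
s_1 = Round(s_0, k_0) = 0x65A9
s_2 = Round(s_1, k_1) = 0xA9D5
s_3 = Round(s_2, k_2) = 0xD55D
s_4 = Round(s_3, k_3) = 0x5D94
s_5 = Round(s_4, k_4) = 0x941B
s_6 = Round(s_5, k_5) = 0x1BF5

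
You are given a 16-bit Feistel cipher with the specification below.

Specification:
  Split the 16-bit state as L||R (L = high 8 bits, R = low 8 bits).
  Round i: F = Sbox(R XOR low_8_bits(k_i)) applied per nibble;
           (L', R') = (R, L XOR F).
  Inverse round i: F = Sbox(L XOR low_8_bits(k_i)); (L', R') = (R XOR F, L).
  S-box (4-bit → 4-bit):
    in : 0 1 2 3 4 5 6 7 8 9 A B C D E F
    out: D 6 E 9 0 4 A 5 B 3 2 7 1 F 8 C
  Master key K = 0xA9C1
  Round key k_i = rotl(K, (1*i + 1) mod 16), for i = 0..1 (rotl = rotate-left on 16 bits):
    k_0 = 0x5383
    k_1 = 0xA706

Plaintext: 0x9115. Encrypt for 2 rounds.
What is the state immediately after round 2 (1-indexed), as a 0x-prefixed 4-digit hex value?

0xAB3A

s_0 = plaintext = 0x9115
s_1 = Round(s_0, k_0) = 0x15AB
s_2 = Round(s_1, k_1) = 0xAB3A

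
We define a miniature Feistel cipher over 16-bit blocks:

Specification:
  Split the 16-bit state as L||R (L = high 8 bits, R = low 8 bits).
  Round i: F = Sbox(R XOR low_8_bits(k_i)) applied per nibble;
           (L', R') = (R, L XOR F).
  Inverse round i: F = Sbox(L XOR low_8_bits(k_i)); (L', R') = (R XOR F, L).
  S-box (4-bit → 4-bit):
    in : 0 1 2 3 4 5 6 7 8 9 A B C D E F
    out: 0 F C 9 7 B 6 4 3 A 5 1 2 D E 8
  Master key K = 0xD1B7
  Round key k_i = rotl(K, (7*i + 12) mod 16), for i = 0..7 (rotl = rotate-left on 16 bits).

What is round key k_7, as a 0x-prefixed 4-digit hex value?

K = 0xD1B7
k_0 = rotl(K, (7*0+12) mod 16) = rotl(K, 12) = 0x7D1B
k_1 = rotl(K, (7*1+12) mod 16) = rotl(K, 3) = 0x8DBE
k_2 = rotl(K, (7*2+12) mod 16) = rotl(K, 10) = 0xDF46
k_3 = rotl(K, (7*3+12) mod 16) = rotl(K, 1) = 0xA36F
k_4 = rotl(K, (7*4+12) mod 16) = rotl(K, 8) = 0xB7D1
k_5 = rotl(K, (7*5+12) mod 16) = rotl(K, 15) = 0xE8DB
k_6 = rotl(K, (7*6+12) mod 16) = rotl(K, 6) = 0x6DF4
k_7 = rotl(K, (7*7+12) mod 16) = rotl(K, 13) = 0xFA36

0xFA36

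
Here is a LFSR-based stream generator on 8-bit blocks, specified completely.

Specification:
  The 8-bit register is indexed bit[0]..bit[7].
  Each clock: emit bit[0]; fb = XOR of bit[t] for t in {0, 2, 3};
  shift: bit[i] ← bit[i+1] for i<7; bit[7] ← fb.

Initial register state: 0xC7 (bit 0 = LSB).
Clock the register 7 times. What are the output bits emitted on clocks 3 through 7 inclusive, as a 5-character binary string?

10001

reg_0 = 0xC7
clock 1: out=1, reg = 0x63
clock 2: out=1, reg = 0xB1
clock 3: out=1, reg = 0xD8
clock 4: out=0, reg = 0xEC
clock 5: out=0, reg = 0x76
clock 6: out=0, reg = 0xBB
clock 7: out=1, reg = 0x5D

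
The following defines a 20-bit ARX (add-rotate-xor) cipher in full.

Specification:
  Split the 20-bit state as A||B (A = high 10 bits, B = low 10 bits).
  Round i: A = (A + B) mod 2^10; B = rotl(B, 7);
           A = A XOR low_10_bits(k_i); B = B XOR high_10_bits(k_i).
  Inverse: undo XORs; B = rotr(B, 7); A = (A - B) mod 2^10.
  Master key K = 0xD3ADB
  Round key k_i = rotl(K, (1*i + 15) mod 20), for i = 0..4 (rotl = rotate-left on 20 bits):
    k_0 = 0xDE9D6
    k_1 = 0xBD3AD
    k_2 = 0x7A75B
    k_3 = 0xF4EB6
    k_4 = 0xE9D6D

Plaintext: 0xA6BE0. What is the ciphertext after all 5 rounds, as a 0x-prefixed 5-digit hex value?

0x3C3E2

s_0 = plaintext = 0xA6BE0
s_1 = Round(s_0, k_0) = 0xEB306
s_2 = Round(s_1, k_1) = 0x47D94
s_3 = Round(s_2, k_2) = 0x7A3DB
s_4 = Round(s_3, k_3) = 0xDD628
s_5 = Round(s_4, k_4) = 0x3C3E2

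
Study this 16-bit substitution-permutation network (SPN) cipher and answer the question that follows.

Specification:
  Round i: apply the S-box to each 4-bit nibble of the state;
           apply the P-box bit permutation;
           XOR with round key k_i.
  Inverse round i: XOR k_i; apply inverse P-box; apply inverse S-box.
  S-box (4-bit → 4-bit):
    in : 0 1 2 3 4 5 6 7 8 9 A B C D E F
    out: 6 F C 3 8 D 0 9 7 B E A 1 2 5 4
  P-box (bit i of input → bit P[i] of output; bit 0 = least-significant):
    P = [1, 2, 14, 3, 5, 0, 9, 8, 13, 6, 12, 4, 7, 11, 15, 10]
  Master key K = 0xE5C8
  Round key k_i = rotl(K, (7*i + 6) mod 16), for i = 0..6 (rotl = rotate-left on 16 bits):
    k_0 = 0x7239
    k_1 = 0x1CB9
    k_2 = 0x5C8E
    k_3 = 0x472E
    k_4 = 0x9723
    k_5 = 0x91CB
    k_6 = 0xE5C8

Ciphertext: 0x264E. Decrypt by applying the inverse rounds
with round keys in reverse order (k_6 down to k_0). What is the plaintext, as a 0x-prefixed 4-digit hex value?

0xF7D1

s_0 = ciphertext = 0x264E
s_1 = InvRound(s_0, k_6) = 0xE628
s_2 = InvRound(s_1, k_5) = 0x781E
s_3 = InvRound(s_2, k_4) = 0xA71A
s_4 = InvRound(s_3, k_3) = 0xF7C0
s_5 = InvRound(s_4, k_2) = 0x0329
s_6 = InvRound(s_5, k_1) = 0x9226
s_7 = InvRound(s_6, k_0) = 0xF7D1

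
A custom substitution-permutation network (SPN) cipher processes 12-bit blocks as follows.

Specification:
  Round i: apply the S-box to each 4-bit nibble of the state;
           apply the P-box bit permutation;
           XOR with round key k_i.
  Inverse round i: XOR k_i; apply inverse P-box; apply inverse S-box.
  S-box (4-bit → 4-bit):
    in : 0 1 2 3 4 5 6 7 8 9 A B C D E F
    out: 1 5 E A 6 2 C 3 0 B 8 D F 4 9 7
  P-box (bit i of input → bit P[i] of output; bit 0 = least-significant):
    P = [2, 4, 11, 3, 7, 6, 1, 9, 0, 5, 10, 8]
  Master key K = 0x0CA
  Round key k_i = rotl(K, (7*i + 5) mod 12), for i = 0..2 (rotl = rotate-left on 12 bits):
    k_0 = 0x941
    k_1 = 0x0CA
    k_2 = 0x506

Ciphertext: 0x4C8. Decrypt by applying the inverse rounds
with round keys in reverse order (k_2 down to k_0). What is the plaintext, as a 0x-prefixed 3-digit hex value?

0x4FB

s_0 = ciphertext = 0x4C8
s_1 = InvRound(s_0, k_2) = 0xAFE
s_2 = InvRound(s_1, k_1) = 0x5AF
s_3 = InvRound(s_2, k_0) = 0x4FB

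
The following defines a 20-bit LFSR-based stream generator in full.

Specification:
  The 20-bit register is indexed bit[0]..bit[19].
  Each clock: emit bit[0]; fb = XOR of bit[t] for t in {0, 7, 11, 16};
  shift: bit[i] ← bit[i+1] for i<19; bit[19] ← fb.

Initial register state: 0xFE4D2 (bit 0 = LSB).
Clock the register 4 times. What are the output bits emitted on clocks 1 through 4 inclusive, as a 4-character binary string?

reg_0 = 0xFE4D2
clock 1: out=0, reg = 0x7F269
clock 2: out=1, reg = 0x3F934
clock 3: out=0, reg = 0x1FC9A
clock 4: out=0, reg = 0x8FE4D

0100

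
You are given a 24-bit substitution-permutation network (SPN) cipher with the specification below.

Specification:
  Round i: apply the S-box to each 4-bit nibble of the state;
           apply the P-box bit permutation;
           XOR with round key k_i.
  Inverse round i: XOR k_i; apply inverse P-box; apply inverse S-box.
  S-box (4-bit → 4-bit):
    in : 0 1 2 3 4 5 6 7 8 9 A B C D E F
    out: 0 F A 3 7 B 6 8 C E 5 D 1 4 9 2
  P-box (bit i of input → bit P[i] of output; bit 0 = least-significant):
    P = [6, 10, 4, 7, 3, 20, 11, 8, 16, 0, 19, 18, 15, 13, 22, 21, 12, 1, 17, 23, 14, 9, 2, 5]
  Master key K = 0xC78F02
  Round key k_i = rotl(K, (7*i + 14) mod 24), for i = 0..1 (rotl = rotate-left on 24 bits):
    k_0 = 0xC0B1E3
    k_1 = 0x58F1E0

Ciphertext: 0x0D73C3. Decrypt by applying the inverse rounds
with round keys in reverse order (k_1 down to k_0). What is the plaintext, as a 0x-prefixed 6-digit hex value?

s_0 = ciphertext = 0x0D73C3
s_1 = InvRound(s_0, k_1) = 0x2FA5F0
s_2 = InvRound(s_1, k_0) = 0x018106

0x018106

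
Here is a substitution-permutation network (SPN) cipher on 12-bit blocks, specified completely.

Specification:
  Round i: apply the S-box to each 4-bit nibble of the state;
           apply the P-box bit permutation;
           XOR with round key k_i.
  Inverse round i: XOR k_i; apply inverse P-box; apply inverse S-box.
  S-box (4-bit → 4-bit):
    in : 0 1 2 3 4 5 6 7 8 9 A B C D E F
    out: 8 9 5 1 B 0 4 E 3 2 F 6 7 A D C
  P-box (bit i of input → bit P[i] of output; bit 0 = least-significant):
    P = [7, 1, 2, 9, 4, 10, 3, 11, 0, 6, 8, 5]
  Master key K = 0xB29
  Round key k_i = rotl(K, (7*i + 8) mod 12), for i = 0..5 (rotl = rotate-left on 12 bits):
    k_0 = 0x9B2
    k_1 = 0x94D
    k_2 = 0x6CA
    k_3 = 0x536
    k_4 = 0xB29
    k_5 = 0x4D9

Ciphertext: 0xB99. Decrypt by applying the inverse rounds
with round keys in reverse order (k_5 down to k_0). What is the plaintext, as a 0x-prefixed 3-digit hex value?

0x5F7

s_0 = ciphertext = 0xB99
s_1 = InvRound(s_0, k_5) = 0xBD0
s_2 = InvRound(s_1, k_4) = 0x423
s_3 = InvRound(s_2, k_3) = 0x236
s_4 = InvRound(s_3, k_2) = 0xDC2
s_5 = InvRound(s_4, k_1) = 0x3BC
s_6 = InvRound(s_5, k_0) = 0x5F7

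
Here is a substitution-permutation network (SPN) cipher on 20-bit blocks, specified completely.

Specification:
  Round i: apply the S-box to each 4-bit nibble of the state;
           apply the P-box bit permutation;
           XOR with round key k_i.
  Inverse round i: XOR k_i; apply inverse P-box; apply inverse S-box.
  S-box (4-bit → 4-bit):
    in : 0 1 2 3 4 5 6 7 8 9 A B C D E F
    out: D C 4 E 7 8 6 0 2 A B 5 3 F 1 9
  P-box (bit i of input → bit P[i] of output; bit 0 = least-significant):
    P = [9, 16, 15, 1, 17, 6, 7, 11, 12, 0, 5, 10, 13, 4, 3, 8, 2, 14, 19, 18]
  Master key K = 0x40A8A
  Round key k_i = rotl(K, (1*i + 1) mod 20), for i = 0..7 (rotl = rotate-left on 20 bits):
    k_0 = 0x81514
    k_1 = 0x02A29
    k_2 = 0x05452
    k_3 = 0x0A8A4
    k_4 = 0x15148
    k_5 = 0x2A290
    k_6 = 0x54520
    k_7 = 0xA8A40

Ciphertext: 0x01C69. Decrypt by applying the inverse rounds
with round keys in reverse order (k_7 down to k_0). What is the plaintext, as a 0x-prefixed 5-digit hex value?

s_0 = ciphertext = 0x01C69
s_1 = InvRound(s_0, k_7) = 0x22DEB
s_2 = InvRound(s_1, k_6) = 0x9B8D9
s_3 = InvRound(s_2, k_5) = 0x22CAC
s_4 = InvRound(s_3, k_4) = 0xCF0D8
s_5 = InvRound(s_4, k_3) = 0xD6B97
s_6 = InvRound(s_5, k_2) = 0x0FA3C
s_7 = InvRound(s_6, k_1) = 0xC8C72
s_8 = InvRound(s_7, k_0) = 0xF5B91

0xF5B91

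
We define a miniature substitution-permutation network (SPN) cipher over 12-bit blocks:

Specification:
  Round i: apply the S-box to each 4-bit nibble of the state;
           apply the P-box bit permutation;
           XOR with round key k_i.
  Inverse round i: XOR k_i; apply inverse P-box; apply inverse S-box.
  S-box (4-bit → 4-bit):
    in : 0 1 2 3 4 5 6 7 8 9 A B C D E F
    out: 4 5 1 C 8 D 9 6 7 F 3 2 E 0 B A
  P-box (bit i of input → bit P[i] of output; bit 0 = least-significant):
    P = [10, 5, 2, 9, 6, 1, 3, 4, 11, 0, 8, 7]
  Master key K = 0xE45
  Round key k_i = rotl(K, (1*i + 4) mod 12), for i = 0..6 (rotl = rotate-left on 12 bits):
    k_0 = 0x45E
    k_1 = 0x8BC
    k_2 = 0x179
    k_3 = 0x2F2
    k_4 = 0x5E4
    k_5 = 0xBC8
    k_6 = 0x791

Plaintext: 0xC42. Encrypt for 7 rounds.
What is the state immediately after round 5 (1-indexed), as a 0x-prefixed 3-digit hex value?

s_0 = plaintext = 0xC42
s_1 = Round(s_0, k_0) = 0x1CF
s_2 = Round(s_1, k_1) = 0x386
s_3 = Round(s_2, k_2) = 0x6B3
s_4 = Round(s_3, k_3) = 0x874
s_5 = Round(s_4, k_4) = 0xEEF
s_6 = Round(s_5, k_5) = 0x13B
s_7 = Round(s_6, k_6) = 0xEA9

0xEEF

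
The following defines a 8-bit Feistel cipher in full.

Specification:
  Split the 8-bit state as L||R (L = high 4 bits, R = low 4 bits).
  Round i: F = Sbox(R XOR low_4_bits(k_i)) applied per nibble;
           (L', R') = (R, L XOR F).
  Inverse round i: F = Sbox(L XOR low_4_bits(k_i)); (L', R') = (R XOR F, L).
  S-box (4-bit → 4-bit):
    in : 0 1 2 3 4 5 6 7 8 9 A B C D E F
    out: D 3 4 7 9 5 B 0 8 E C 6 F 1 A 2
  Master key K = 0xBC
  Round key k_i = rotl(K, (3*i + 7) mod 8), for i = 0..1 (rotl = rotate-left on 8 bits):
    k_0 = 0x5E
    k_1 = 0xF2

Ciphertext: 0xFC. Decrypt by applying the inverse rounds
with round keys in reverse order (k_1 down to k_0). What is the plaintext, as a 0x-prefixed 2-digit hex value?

0x8D

s_0 = ciphertext = 0xFC
s_1 = InvRound(s_0, k_1) = 0xDF
s_2 = InvRound(s_1, k_0) = 0x8D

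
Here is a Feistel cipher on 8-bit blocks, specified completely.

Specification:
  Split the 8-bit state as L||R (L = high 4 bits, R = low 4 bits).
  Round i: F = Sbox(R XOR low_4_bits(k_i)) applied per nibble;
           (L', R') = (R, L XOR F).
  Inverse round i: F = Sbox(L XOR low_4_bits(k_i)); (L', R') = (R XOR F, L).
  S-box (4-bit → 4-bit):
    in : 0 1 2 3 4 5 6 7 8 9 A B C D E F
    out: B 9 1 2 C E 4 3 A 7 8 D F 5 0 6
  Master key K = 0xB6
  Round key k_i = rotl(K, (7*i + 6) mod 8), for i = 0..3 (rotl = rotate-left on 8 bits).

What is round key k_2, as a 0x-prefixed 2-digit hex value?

0x6B

K = 0xB6
k_0 = rotl(K, (7*0+6) mod 8) = rotl(K, 6) = 0xAD
k_1 = rotl(K, (7*1+6) mod 8) = rotl(K, 5) = 0xD6
k_2 = rotl(K, (7*2+6) mod 8) = rotl(K, 4) = 0x6B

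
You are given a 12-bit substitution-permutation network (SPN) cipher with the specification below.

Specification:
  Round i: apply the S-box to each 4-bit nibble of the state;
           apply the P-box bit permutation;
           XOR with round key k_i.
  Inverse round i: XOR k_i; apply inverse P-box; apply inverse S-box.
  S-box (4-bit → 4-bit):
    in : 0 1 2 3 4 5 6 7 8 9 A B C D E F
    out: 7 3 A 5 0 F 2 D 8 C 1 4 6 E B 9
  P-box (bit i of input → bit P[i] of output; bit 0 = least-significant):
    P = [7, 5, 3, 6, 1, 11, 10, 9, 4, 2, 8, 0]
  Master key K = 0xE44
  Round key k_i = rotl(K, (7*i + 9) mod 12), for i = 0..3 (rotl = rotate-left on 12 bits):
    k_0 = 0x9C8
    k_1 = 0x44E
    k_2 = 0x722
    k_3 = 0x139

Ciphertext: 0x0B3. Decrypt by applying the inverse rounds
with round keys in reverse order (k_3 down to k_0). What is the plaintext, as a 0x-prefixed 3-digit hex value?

s_0 = ciphertext = 0x0B3
s_1 = InvRound(s_0, k_3) = 0xBA3
s_2 = InvRound(s_1, k_2) = 0x8CA
s_3 = InvRound(s_2, k_1) = 0x6CA
s_4 = InvRound(s_3, k_0) = 0xB54

0xB54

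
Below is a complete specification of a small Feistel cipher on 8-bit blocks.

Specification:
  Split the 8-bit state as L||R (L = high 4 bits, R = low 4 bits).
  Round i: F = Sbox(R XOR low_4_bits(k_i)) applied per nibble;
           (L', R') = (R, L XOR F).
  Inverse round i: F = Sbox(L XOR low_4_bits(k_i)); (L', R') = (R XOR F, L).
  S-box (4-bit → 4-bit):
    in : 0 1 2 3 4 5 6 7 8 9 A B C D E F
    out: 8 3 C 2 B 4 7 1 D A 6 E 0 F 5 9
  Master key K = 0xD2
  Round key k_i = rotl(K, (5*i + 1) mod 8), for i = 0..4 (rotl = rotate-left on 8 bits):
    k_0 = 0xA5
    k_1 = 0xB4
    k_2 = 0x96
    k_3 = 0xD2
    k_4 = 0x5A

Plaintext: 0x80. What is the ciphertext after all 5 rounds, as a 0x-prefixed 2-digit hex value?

s_0 = plaintext = 0x80
s_1 = Round(s_0, k_0) = 0x0C
s_2 = Round(s_1, k_1) = 0xCD
s_3 = Round(s_2, k_2) = 0xD2
s_4 = Round(s_3, k_3) = 0x25
s_5 = Round(s_4, k_4) = 0x5B

0x5B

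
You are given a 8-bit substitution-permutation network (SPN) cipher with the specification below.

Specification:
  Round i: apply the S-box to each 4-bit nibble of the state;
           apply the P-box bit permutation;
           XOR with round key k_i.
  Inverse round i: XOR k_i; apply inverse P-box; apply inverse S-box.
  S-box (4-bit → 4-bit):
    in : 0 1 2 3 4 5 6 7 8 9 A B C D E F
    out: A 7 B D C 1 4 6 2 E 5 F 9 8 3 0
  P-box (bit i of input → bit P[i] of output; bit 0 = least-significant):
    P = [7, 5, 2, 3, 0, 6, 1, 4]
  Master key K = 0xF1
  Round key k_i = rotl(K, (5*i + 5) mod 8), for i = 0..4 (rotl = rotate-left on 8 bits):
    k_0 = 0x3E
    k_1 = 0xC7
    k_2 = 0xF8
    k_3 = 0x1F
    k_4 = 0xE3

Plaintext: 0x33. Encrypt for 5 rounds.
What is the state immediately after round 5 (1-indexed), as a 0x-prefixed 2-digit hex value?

s_0 = plaintext = 0x33
s_1 = Round(s_0, k_0) = 0xA1
s_2 = Round(s_1, k_1) = 0x60
s_3 = Round(s_2, k_2) = 0xD2
s_4 = Round(s_3, k_3) = 0xA7
s_5 = Round(s_4, k_4) = 0xC4

0xC4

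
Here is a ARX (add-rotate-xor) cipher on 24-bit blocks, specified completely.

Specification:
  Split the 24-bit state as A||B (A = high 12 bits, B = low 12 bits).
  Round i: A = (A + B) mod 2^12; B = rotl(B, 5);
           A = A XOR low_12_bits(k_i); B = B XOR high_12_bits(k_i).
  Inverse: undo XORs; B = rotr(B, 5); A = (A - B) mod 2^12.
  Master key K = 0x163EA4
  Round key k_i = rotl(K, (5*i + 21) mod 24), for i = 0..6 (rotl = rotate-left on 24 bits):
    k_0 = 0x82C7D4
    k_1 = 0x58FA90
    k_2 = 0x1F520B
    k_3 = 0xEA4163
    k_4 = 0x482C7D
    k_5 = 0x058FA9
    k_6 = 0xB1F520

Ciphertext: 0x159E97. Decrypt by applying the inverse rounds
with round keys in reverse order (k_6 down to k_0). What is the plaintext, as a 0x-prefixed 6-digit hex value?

0x81FF5C

s_0 = ciphertext = 0x159E97
s_1 = InvRound(s_0, k_6) = 0x04D42C
s_2 = InvRound(s_1, k_5) = 0x5C1A23
s_3 = InvRound(s_2, k_4) = 0x8C70F5
s_4 = InvRound(s_3, k_3) = 0x0B28F2
s_5 = InvRound(s_4, k_2) = 0xEF13C8
s_6 = InvRound(s_5, k_1) = 0x0AF3B2
s_7 = InvRound(s_6, k_0) = 0x81FF5C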